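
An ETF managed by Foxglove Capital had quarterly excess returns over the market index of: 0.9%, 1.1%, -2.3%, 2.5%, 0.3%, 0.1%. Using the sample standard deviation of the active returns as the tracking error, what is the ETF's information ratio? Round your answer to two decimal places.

0.27

r̄ = (0.9 + 1.1 − 2.3 + 2.5 + 0.3 + 0.1) / 6 = 2.60 / 6 = 0.4333%
Sample std dev = √[12.5333 / 5] = 1.5832%
IR = r̄ / tracking error = 0.4333 / 1.5832 = 0.2737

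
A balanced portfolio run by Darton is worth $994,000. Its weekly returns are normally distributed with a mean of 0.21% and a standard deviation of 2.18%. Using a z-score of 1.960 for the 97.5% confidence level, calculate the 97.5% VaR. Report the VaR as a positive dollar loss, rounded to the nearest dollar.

$40,384

Return at the 97.5% tail: μ − z·σ = 0.21% − 1.960 × 2.18% = 0.21 − 4.2728 = -4.0628%
VaR = −(-4.0628%) × $994,000 = 4.0628% × $994,000 = $40,384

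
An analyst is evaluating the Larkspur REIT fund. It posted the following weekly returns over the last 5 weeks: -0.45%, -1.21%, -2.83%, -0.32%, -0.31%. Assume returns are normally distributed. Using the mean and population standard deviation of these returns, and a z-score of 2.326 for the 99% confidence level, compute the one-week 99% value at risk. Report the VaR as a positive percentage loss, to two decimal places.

Mean return μ = -5.120 / 5 = -1.0240%
Σ(r − μ)² = 4.6311; population σ = √(4.6311/5) = 0.9624%
VaR = −(μ − z·σ) = −(-1.0240 − 2.326 × 0.9624) = −(-3.2625) = 3.2625%

3.26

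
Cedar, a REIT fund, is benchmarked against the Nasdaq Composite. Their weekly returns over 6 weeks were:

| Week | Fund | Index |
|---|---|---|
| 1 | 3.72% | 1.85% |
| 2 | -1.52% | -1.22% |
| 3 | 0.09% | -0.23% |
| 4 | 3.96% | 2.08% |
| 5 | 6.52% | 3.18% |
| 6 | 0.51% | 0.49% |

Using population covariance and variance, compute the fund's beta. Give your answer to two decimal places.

1.82

r̄p = 2.2133%,  r̄m = 1.0250%
Cov = Σ(rp − r̄p)(rm − r̄m) / 6 = 4.0540
Var(rm) = Σ(rm − r̄m)² / 6 = 2.2232
β = Cov / Var = 4.0540 / 2.2232 = 1.8235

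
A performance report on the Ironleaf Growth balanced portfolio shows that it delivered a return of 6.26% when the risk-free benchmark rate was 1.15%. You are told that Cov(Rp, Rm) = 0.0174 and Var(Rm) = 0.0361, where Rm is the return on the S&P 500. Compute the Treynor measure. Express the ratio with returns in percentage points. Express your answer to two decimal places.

10.60

β = Cov / Var = 0.0174 / 0.0361 = 0.4820
Treynor = (Rp − Rf) / β = (6.26% − 1.15%) / 0.4820 = 5.11 / 0.4820 = 10.6017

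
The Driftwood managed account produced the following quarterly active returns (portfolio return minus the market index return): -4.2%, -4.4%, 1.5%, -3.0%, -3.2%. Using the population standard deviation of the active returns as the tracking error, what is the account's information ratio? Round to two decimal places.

Mean return μ = -13.30 / 5 = -2.6600%
Σ(r − μ)² = (-4.2 − (-2.6600))² + (-4.4 − (-2.6600))² + (1.5 − (-2.6600))² + … = 23.1120
population σ = √(23.1120 / 5) = √4.6224 = 2.1500%
IR = μ / tracking error = -2.6600 / 2.1500 = -1.2372

-1.24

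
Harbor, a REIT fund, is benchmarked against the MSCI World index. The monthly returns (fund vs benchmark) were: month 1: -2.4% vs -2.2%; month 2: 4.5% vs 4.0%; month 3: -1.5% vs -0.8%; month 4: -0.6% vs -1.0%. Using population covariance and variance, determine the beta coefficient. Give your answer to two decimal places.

r̄p = 0.0000%,  r̄m = 0.0000%
Cov = Σ(rp − r̄p)(rm − r̄m) / 4 = 6.2700
Var(rm) = Σ(rm − r̄m)² / 4 = 5.6200
β = Cov / Var = 6.2700 / 5.6200 = 1.1157

1.12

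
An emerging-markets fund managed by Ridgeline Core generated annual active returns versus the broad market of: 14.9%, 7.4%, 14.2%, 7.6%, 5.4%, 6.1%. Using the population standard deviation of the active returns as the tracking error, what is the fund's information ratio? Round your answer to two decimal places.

2.43

r̄ = (14.9 + 7.4 + 14.2 + 7.6 + 5.4 + 6.1) / 6 = 55.60 / 6 = 9.2667%
Σ(r − r̄)² = 87.3133; population σ = √(87.3133/6) = 3.8147%
IR = r̄ / tracking error = 9.2667 / 3.8147 = 2.4292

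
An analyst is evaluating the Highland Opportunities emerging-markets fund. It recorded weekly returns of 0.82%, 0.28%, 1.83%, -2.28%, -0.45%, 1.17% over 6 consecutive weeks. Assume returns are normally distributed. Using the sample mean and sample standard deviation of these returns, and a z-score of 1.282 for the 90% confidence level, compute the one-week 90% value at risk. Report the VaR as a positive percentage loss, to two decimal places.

r̄ = (0.82 + 0.28 + 1.83 − 2.28 − 0.45 + 1.17) / 6 = 0.2283%
Σ(r − r̄)² = 10.5567; sample σ = √(10.5567/5) = 1.4530%
VaR = −(r̄ − z·σ) = −(0.2283 − 1.282 × 1.4530) = −(-1.6344) = 1.6344%

1.63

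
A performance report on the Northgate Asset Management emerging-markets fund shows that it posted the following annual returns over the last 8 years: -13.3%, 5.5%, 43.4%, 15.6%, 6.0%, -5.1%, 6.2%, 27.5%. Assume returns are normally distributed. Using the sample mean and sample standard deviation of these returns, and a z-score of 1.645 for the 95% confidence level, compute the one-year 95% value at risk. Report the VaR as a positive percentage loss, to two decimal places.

r̄ = (-13.3 + 5.5 + 43.4 + 15.6 + 6 − 5.1 + 6.2 + 27.5) / 8 = 10.7250%
Σ(r − r̄)² = (-13.3 − 10.7250)² + (5.5 − 10.7250)² + (43.4 − 10.7250)² + … = 2270.5550
sample σ = √(2270.5550 / 7) = √324.3650 = 18.0101%
VaR = −(r̄ − z·σ) = −(10.7250 − 1.645 × 18.0101) = −(-18.9016) = 18.9016%

18.90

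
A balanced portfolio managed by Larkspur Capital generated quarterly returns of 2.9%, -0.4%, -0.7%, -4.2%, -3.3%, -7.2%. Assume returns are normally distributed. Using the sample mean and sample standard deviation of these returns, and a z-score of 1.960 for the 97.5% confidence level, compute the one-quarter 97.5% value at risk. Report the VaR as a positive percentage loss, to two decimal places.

9.03

r̄ = (2.9 − 0.4 − 0.7 − 4.2 − 3.3 − 7.2) / 6 = -12.90 / 6 = -2.1500%
Sample std dev = √[61.6950 / 5] = 3.5127%
VaR = −(r̄ − z·σ) = −(-2.1500 − 1.960 × 3.5127) = −(-9.0349) = 9.0349%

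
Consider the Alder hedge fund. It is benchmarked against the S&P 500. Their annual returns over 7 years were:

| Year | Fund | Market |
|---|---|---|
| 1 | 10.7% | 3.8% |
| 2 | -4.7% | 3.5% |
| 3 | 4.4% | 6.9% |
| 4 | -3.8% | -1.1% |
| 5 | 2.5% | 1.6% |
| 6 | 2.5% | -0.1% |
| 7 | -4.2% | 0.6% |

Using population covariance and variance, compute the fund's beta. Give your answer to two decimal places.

r̄p = 1.0571%,  r̄m = 2.1714%
Cov = Σ(rp − r̄p)(rm − r̄m) / 7 = 6.2731
Var(rm) = Σ(rm − r̄m)² / 7 = 6.4906
β = Cov / Var = 6.2731 / 6.4906 = 0.9665

0.97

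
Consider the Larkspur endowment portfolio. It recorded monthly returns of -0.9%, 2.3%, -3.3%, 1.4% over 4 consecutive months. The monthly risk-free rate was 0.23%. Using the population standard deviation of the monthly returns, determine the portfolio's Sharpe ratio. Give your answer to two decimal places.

-0.16

r̄ = (-0.9 + 2.3 − 3.3 + 1.4) / 4 = -0.50 / 4 = -0.1250%
Population σ = √[Σ(r − r̄)² / 4] = √[18.8875 / 4] = √4.7219 = 2.1730%
Sharpe = (r̄ − rf) / σ = (-0.1250 − 0.23) / 2.1730 = -0.3550 / 2.1730 = -0.1634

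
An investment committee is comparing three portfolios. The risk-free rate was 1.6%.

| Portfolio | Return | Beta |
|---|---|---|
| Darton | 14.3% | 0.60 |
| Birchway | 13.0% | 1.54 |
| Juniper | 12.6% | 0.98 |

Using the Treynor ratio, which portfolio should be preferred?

Darton: Treynor = (14.3% − 1.6%) / 0.60 = 21.167
Birchway: Treynor = (13.0% − 1.6%) / 1.54 = 7.403
Juniper: Treynor = (12.6% − 1.6%) / 0.98 = 11.224
Highest: Darton (21.167).

Darton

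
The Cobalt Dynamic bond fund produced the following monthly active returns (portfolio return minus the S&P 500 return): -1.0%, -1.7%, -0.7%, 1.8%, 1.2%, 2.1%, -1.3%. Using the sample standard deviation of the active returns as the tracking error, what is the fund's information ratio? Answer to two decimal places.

0.04

r̄ = (-1 − 1.7 − 0.7 + 1.8 + 1.2 + 2.1 − 1.3) / 7 = 0.0571%
Σ(r − r̄)² = (-1 − 0.0571)² + (-1.7 − 0.0571)² + … = 15.1371
sample σ = √(15.1371 / 6) = √2.5229 = 1.5884%
IR = r̄ / tracking error = 0.0571 / 1.5884 = 0.0359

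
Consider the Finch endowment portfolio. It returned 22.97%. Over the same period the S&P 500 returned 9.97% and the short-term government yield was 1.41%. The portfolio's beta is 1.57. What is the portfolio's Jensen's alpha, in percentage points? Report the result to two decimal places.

CAPM expected return = Rf + β(Rm − Rf) = 1.41% + 1.57 × (9.97% − 1.41%) = 1.41 + 1.57 × 8.56 = 14.8492%
Jensen's α = Rp − E[R] = 22.97% − 14.8492% = 8.1208

8.12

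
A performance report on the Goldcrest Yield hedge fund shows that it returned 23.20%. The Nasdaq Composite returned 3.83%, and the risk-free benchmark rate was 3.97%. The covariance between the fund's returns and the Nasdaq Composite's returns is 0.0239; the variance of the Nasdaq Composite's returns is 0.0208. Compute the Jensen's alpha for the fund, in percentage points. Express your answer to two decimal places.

19.39

β = Cov / Var = 0.0239 / 0.0208 = 1.1490
E[R] = Rf + β(Rm − Rf) = 3.97% + 1.1490 × (3.83% − 3.97%) = 3.8091%
α = Rp − E[R] = 23.20% − 3.8091% = 19.3909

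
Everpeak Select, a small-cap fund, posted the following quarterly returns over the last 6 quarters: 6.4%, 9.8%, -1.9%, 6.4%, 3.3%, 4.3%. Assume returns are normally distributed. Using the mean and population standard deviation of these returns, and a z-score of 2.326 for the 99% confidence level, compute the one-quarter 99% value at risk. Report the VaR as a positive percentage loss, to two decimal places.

3.64

r̄ = (6.4 + 9.8 − 1.9 + 6.4 + 3.3 + 4.3) / 6 = 28.30 / 6 = 4.7167%
Population std dev = √[77.4683 / 6] = 3.5932%
VaR = −(r̄ − z·σ) = −(4.7167 − 2.326 × 3.5932) = −(-3.6411) = 3.6411%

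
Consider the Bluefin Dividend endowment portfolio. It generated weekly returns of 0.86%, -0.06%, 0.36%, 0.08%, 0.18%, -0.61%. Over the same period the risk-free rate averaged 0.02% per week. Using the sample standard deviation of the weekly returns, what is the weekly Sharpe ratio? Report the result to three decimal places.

0.237

r̄ = (0.86 − 0.06 + 0.36 + 0.08 + 0.18 − 0.61) / 6 = 0.810 / 6 = 0.1350%
Σ(r − r̄)² = (0.86 − 0.1350)² + (-0.06 − 0.1350)² + (0.36 − 0.1350)² + … = 1.1744
sample σ = √(1.1744 / 5) = √0.2349 = 0.4847%
Sharpe = (r̄ − rf) / σ = (0.1350 − 0.02) / 0.4847 = 0.1150 / 0.4847 = 0.2373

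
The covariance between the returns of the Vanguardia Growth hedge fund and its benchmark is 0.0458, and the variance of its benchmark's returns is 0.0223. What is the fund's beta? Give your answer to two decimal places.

β = Cov(Rp, Rm) / Var(Rm) = 0.0458 / 0.0223 = 2.0538

2.05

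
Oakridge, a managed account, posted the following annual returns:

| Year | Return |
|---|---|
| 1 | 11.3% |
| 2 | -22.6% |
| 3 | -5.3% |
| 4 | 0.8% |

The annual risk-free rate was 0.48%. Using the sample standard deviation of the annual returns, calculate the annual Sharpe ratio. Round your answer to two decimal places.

-0.31

Mean return r̄ = -15.80 / 4 = -3.9500%
Sample std dev = √[604.7700 / 3] = 14.1982%
Sharpe = (r̄ − rf) / σ = (-3.9500 − 0.48) / 14.1982 = -4.4300 / 14.1982 = -0.3120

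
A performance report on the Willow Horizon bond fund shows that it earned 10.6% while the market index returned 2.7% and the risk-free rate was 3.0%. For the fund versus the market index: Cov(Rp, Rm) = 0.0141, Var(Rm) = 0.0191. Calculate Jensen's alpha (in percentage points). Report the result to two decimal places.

β = Cov / Var = 0.0141 / 0.0191 = 0.7382
E[R] = Rf + β(Rm − Rf) = 3.0% + 0.7382 × (2.7% − 3.0%) = 2.7785%
α = Rp − E[R] = 10.6% − 2.7785% = 7.8215

7.82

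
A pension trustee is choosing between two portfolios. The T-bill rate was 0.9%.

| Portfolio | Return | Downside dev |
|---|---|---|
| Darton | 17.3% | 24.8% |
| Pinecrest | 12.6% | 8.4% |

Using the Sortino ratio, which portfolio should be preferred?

Pinecrest

Darton: Sortino ratio = (17.3% − 0.9%) / 24.8% = 0.661
Pinecrest: Sortino ratio = (12.6% − 0.9%) / 8.4% = 1.393
Highest: Pinecrest (1.393).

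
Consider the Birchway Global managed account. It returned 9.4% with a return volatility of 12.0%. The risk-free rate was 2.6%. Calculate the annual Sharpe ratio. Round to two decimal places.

Sharpe = (Rp − Rf) / σp = (9.4% − 2.6%) / 12.0% = 6.80% / 12.0% = 0.5667

0.57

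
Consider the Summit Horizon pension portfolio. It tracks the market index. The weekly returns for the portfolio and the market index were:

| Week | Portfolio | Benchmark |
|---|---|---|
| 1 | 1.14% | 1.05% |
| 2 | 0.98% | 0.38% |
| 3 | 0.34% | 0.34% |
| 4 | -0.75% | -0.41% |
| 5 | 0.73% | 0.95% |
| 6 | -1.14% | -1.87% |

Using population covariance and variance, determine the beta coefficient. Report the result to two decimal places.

r̄p = 0.2167%,  r̄m = 0.0733%
Cov = Σ(rp − r̄p)(rm − r̄m) / 6 = 0.7871
Var(rm) = Σ(rm − r̄m)² / 6 = 0.9830
β = Cov / Var = 0.7871 / 0.9830 = 0.8007

0.80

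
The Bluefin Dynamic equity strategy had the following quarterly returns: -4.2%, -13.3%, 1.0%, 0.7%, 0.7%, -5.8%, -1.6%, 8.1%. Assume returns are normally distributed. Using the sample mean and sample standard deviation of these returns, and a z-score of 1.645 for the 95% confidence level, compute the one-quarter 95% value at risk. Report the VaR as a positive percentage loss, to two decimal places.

12.06

Mean return r̄ = -14.40 / 8 = -1.8000%
Σ(r − r̄)² = (-4.2 − (-1.8000))² + (-13.3 − (-1.8000))² + (1 − (-1.8000))² + … = 272.4000
σ = √[272.4000 / 7] = 6.2381%
VaR = −(r̄ − z·σ) = −(-1.8000 − 1.645 × 6.2381) = −(-12.0617) = 12.0617%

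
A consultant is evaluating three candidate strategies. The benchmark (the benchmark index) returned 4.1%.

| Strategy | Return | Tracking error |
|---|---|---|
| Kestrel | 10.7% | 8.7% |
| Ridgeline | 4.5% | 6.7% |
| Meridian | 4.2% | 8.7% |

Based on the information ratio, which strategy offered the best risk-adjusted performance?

Kestrel

Kestrel: IR = (10.7% − 4.1%) / 8.7% = 0.759
Ridgeline: IR = (4.5% − 4.1%) / 6.7% = 0.060
Meridian: IR = (4.2% − 4.1%) / 8.7% = 0.011
Highest: Kestrel (0.759).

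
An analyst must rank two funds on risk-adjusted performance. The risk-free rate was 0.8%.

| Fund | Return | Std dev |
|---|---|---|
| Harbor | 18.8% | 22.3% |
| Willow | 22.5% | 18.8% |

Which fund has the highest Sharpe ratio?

Willow

Harbor: Sharpe ratio = (18.8% − 0.8%) / 22.3% = 0.807
Willow: Sharpe ratio = (22.5% − 0.8%) / 18.8% = 1.154
Highest: Willow (1.154).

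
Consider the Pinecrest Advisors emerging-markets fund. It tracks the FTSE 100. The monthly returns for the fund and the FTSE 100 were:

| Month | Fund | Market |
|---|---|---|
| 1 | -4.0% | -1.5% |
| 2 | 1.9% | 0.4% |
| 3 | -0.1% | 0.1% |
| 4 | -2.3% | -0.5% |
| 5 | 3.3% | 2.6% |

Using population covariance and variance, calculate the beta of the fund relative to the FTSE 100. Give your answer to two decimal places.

1.82

r̄p = -0.2400%,  r̄m = 0.2200%
Cov = Σ(rp − r̄p)(rm − r̄m) / 5 = 3.3488
Var(rm) = Σ(rm − r̄m)² / 5 = 1.8376
β = Cov / Var = 3.3488 / 1.8376 = 1.8224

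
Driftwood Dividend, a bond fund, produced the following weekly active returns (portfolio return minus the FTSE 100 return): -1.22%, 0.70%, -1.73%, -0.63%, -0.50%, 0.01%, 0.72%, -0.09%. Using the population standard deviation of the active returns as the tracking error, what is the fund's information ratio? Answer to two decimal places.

-0.42

Mean return r̄ = -2.740 / 8 = -0.3425%
Population σ = √[Σ(r − r̄)² / 8] = √[5.2064 / 8] = √0.6508 = 0.8067%
IR = r̄ / tracking error = -0.3425 / 0.8067 = -0.4246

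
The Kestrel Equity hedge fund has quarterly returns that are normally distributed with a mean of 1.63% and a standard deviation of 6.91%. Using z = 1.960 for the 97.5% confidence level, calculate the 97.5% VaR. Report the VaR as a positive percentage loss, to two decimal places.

11.91

VaR (as % loss) = −(μ − z·σ) = −(1.63% − 1.960 × 6.91%) = −(-11.9136%) = 11.9136%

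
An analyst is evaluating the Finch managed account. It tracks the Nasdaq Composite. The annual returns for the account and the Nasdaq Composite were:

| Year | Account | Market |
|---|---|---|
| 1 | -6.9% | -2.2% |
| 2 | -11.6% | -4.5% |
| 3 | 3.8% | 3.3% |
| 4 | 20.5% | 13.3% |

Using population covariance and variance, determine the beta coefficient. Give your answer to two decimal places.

r̄p = 1.4500%,  r̄m = 2.4750%
Cov = Σ(rp − r̄p)(rm − r̄m) / 4 = 84.5538
Var(rm) = Σ(rm − r̄m)² / 4 = 47.0919
β = Cov / Var = 84.5538 / 47.0919 = 1.7955

1.80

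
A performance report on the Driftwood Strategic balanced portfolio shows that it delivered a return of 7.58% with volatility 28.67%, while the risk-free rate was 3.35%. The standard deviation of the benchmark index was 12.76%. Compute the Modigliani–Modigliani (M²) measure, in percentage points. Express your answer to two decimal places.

Sharpe = (Rp − Rf) / σp = (7.58% − 3.35%) / 28.67% = 0.1475
M² = Rf + Sharpe × σm = 3.35% + 0.1475 × 12.76% = 5.2321%

5.23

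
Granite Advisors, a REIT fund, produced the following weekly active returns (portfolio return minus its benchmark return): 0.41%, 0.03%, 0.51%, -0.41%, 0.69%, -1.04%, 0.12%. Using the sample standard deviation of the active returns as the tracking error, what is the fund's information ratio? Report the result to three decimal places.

Mean return r̄ = 0.310 / 7 = 0.0443%
Sample σ = √[Σ(r − r̄)² / 6] = √[2.1556 / 6] = √0.3593 = 0.5994%
IR = r̄ / tracking error = 0.0443 / 0.5994 = 0.0739

0.074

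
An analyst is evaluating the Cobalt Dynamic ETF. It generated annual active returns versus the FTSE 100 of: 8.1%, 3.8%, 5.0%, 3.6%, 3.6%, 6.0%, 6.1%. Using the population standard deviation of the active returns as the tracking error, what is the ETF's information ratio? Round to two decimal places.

3.32

μ = (8.1 + 3.8 + 5 + 3.6 + 3.6 + 6 + 6.1) / 7 = 5.1714%
Population std dev = √[16.9743 / 7] = 1.5572%
IR = μ / tracking error = 5.1714 / 1.5572 = 3.3210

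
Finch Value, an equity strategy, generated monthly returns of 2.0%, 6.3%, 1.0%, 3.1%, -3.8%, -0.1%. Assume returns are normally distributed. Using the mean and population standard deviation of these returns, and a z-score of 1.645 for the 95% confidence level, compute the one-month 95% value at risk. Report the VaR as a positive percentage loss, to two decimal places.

Mean return r̄ = 8.50 / 6 = 1.4167%
Population std dev = √[56.7083 / 6] = 3.0743%
VaR = −(r̄ − z·σ) = −(1.4167 − 1.645 × 3.0743) = −(-3.6405) = 3.6405%

3.64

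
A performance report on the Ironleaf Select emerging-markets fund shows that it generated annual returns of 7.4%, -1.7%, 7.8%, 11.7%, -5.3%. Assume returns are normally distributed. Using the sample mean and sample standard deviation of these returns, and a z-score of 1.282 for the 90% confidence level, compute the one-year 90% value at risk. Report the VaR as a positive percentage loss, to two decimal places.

μ = (7.4 − 1.7 + 7.8 + 11.7 − 5.3) / 5 = 19.90 / 5 = 3.9800%
Σ(r − μ)² = 204.2680; sample σ = √(204.2680/4) = 7.1461%
VaR = −(μ − z·σ) = −(3.9800 − 1.282 × 7.1461) = −(-5.1813) = 5.1813%

5.18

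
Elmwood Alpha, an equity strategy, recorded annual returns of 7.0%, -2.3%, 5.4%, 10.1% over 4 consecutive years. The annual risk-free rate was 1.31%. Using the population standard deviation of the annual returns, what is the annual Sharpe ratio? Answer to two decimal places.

0.82

r̄ = (7 − 2.3 + 5.4 + 10.1) / 4 = 5.0500%
Population σ = √[Σ(r − r̄)² / 4] = √[83.4500 / 4] = √20.8625 = 4.5675%
Sharpe = (r̄ − rf) / σ = (5.0500 − 1.31) / 4.5675 = 3.7400 / 4.5675 = 0.8188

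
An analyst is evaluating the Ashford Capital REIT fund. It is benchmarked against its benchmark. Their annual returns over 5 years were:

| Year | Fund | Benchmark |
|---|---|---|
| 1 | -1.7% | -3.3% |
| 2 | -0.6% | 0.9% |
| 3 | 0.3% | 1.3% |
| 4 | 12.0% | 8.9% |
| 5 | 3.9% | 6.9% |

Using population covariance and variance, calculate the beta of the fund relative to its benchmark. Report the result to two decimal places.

1.01

r̄p = 2.7800%,  r̄m = 2.9400%
Cov = Σ(rp − r̄p)(rm − r̄m) / 5 = 19.6608
Var(rm) = Σ(rm − r̄m)² / 5 = 19.3984
β = Cov / Var = 19.6608 / 19.3984 = 1.0135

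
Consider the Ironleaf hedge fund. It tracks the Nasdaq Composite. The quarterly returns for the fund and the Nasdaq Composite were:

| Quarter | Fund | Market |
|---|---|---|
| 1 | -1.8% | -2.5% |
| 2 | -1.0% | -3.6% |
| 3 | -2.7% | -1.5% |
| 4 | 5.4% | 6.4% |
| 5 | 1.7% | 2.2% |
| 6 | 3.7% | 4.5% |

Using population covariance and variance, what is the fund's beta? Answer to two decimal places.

0.75

r̄p = 0.8833%,  r̄m = 0.9167%
Cov = Σ(rp − r̄p)(rm − r̄m) / 6 = 10.3736
Var(rm) = Σ(rm − r̄m)² / 6 = 13.7447
β = Cov / Var = 10.3736 / 13.7447 = 0.7547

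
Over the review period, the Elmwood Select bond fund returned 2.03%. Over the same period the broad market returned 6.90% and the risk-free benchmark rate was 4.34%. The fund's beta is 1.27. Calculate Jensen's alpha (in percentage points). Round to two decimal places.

-5.56

CAPM expected return = Rf + β(Rm − Rf) = 4.34% + 1.27 × (6.90% − 4.34%) = 4.34 + 1.27 × 2.56 = 7.5912%
Jensen's α = Rp − E[R] = 2.03% − 7.5912% = -5.5612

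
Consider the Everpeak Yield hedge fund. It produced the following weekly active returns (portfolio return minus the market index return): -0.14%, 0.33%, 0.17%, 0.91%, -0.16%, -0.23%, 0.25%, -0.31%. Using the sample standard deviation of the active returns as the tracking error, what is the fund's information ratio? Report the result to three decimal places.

Mean return r̄ = 0.820 / 8 = 0.1025%
Σ(r − r̄)² = (-0.14 − 0.1025)² + (0.33 − 0.1025)² + (0.17 − 0.1025)² + … = 1.1386
sample σ = √(1.1386 / 7) = √0.1627 = 0.4034%
IR = r̄ / tracking error = 0.1025 / 0.4034 = 0.2541

0.254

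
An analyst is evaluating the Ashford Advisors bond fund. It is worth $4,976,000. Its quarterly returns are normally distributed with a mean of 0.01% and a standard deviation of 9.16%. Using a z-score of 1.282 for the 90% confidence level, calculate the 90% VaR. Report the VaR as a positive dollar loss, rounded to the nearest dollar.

Return at the 90% tail: μ − z·σ = 0.01% − 1.282 × 9.16% = 0.01 − 11.74312 = -11.73312%
VaR = −(-11.73312%) × $4,976,000 = 11.73312% × $4,976,000 = $583,840

$583,840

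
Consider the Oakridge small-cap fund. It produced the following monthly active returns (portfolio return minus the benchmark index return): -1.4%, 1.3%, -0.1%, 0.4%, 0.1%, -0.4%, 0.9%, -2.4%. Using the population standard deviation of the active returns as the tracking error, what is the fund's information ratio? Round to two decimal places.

μ = (-1.4 + 1.3 − 0.1 + 0.4 + 0.1 − 0.4 + 0.9 − 2.4) / 8 = -1.60 / 8 = -0.2000%
Σ(r − μ)² = (-1.4 − (-0.2000))² + (1.3 − (-0.2000))² + … = 10.2400
σ = √[10.2400 / 8] = 1.1314%
IR = μ / tracking error = -0.2000 / 1.1314 = -0.1768

-0.18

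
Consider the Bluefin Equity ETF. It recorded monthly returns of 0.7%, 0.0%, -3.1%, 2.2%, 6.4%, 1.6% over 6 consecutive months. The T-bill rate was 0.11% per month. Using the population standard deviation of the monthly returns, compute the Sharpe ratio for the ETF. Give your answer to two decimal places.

0.42

μ = (0.7 + 0 − 3.1 + 2.2 + 6.4 + 1.6) / 6 = 7.80 / 6 = 1.3000%
Σ(r − μ)² = (0.7 − 1.3000)² + (0 − 1.3000)² + … = 48.3200
population σ = √(48.3200 / 6) = √8.0533 = 2.8378%
Sharpe = (μ − rf) / σ = (1.3000 − 0.11) / 2.8378 = 1.1900 / 2.8378 = 0.4193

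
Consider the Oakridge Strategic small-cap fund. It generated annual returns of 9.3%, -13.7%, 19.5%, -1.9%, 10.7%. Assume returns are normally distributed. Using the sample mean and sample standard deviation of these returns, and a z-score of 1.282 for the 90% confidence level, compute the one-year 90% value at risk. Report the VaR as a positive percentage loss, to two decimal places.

Mean return r̄ = 23.90 / 5 = 4.7800%
Σ(r − r̄)² = (9.3 − 4.7800)² + (-13.7 − 4.7800)² + … = 658.2880
σ = √[658.2880 / 4] = 12.8286%
VaR = −(r̄ − z·σ) = −(4.7800 − 1.282 × 12.8286) = −(-11.6663) = 11.6663%

11.67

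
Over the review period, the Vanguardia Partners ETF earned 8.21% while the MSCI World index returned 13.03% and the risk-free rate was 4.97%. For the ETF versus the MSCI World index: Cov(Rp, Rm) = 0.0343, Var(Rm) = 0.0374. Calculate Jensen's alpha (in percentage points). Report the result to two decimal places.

-4.15

β = Cov / Var = 0.0343 / 0.0374 = 0.9171
E[R] = Rf + β(Rm − Rf) = 4.97% + 0.9171 × (13.03% − 4.97%) = 12.3618%
α = Rp − E[R] = 8.21% − 12.3618% = -4.1518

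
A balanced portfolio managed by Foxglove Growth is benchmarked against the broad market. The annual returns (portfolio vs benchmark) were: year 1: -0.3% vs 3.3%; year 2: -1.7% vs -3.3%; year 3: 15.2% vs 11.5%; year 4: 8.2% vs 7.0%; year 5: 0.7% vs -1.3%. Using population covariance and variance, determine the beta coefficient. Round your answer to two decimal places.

r̄p = 4.4200%,  r̄m = 3.4400%
Cov = Σ(rp − r̄p)(rm − r̄m) / 5 = 31.9772
Var(rm) = Σ(rm − r̄m)² / 5 = 29.1104
β = Cov / Var = 31.9772 / 29.1104 = 1.0985

1.10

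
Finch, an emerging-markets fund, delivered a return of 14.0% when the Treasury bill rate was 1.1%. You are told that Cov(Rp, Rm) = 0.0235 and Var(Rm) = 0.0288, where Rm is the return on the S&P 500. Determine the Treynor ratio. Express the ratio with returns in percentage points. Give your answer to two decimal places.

β = Cov / Var = 0.0235 / 0.0288 = 0.8160
Treynor = (Rp − Rf) / β = (14.0% − 1.1%) / 0.8160 = 12.90 / 0.8160 = 15.8088

15.81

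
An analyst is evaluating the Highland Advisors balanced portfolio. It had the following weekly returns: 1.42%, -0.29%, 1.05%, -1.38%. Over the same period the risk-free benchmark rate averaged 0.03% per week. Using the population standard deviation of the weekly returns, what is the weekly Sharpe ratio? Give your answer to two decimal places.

0.15

Mean return μ = 0.800 / 4 = 0.2000%
Σ(r − μ)² = (1.42 − 0.2000)² + (-0.29 − 0.2000)² + (1.05 − 0.2000)² + … = 4.9474
population σ = √(4.9474 / 4) = √1.2369 = 1.1122%
Sharpe = (μ − rf) / σ = (0.2000 − 0.03) / 1.1122 = 0.1700 / 1.1122 = 0.1529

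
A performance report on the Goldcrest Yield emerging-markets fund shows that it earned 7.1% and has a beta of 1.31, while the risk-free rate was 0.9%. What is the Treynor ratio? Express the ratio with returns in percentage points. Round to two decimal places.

4.73

Treynor = (Rp − Rf) / β = (7.1% − 0.9%) / 1.31 = 6.20 / 1.31 = 4.7328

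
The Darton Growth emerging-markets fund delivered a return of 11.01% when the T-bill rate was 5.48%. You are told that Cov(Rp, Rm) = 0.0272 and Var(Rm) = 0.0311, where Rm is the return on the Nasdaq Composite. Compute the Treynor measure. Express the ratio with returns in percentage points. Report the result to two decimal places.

6.32

β = Cov / Var = 0.0272 / 0.0311 = 0.8746
Treynor = (Rp − Rf) / β = (11.01% − 5.48%) / 0.8746 = 5.53 / 0.8746 = 6.3229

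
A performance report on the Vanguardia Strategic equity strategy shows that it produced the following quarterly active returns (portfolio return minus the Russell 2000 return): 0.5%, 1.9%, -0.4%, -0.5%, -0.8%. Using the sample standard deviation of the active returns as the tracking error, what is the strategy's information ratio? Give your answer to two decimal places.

Mean return μ = 0.70 / 5 = 0.1400%
Σ(r − μ)² = (0.5 − 0.1400)² + (1.9 − 0.1400)² + … = 4.8120
sample σ = √(4.8120 / 4) = √1.2030 = 1.0968%
IR = μ / tracking error = 0.1400 / 1.0968 = 0.1276

0.13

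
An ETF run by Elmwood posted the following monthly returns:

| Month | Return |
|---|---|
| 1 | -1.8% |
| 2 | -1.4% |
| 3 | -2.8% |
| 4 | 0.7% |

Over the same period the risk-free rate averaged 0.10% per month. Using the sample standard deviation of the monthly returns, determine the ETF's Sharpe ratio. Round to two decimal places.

-0.97

Mean return μ = -5.30 / 4 = -1.3250%
Σ(r − μ)² = (-1.8 − (-1.3250))² + (-1.4 − (-1.3250))² + (-2.8 − (-1.3250))² + … = 6.5075
σ = √[6.5075 / 3] = 1.4728%
Sharpe = (μ − rf) / σ = (-1.3250 − 0.1) / 1.4728 = -1.4250 / 1.4728 = -0.9675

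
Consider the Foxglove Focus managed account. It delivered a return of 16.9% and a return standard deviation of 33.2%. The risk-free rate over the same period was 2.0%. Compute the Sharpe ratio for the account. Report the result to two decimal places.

0.45

Sharpe = (Rp − Rf) / σp = (16.9% − 2.0%) / 33.2% = 14.90% / 33.2% = 0.4488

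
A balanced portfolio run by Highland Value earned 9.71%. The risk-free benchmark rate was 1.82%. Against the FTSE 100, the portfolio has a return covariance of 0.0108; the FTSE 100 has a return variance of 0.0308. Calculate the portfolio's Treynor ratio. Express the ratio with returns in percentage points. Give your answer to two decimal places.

22.50

β = Cov / Var = 0.0108 / 0.0308 = 0.3506
Treynor = (Rp − Rf) / β = (9.71% − 1.82%) / 0.3506 = 7.89 / 0.3506 = 22.5043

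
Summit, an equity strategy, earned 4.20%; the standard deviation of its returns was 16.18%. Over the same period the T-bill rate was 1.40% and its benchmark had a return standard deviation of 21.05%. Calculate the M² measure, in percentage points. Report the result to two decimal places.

Sharpe = (Rp − Rf) / σp = (4.20% − 1.40%) / 16.18% = 0.1731
M² = Rf + Sharpe × σm = 1.40% + 0.1731 × 21.05% = 5.0438%

5.04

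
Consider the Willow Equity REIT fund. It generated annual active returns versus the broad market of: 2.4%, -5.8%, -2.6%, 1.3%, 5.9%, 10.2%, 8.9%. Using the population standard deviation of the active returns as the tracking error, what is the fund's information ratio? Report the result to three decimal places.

0.533

r̄ = (2.4 − 5.8 − 2.6 + 1.3 + 5.9 + 10.2 + 8.9) / 7 = 20.30 / 7 = 2.9000%
Σ(r − r̄)² = (2.4 − 2.9000)² + (-5.8 − 2.9000)² + (-2.6 − 2.9000)² + … = 207.0400
population σ = √(207.0400 / 7) = √29.5771 = 5.4385%
IR = r̄ / tracking error = 2.9000 / 5.4385 = 0.5332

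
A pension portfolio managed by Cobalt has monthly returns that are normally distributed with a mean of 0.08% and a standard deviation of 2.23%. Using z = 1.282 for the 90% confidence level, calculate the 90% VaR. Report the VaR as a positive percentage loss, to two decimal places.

2.78

VaR (as % loss) = −(μ − z·σ) = −(0.08% − 1.282 × 2.23%) = −(-2.77886%) = 2.77886%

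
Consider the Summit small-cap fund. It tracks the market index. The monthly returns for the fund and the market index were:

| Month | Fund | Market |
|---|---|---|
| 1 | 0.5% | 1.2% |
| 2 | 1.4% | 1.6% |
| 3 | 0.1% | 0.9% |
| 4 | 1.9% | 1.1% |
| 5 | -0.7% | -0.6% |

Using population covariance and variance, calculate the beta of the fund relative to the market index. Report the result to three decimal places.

r̄p = 0.6400%,  r̄m = 0.8400%
Cov = Σ(rp − r̄p)(rm − r̄m) / 5 = 0.5504
Var(rm) = Σ(rm − r̄m)² / 5 = 0.5704
β = Cov / Var = 0.5504 / 0.5704 = 0.9649

0.965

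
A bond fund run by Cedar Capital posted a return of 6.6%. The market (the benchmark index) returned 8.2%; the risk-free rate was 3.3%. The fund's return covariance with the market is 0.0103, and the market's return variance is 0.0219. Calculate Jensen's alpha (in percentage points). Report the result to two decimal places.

1.00

β = Cov / Var = 0.0103 / 0.0219 = 0.4703
E[R] = Rf + β(Rm − Rf) = 3.3% + 0.4703 × (8.2% − 3.3%) = 5.6045%
α = Rp − E[R] = 6.6% − 5.6045% = 0.9955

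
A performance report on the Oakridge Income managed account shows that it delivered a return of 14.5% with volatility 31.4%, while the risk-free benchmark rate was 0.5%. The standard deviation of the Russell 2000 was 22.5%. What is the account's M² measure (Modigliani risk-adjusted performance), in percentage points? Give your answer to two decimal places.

Sharpe = (Rp − Rf) / σp = (14.5% − 0.5%) / 31.4% = 0.4459
M² = Rf + Sharpe × σm = 0.5% + 0.4459 × 22.5% = 10.5328%

10.53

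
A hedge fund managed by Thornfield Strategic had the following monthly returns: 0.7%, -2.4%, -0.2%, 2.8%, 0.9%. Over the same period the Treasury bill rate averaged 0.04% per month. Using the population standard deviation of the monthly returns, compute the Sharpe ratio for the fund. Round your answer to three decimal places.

r̄ = (0.7 − 2.4 − 0.2 + 2.8 + 0.9) / 5 = 1.80 / 5 = 0.3600%
Σ(r − r̄)² = (0.7 − 0.3600)² + (-2.4 − 0.3600)² + … = 14.2920
σ = √[14.2920 / 5] = 1.6907%
Sharpe = (r̄ − rf) / σ = (0.3600 − 0.04) / 1.6907 = 0.3200 / 1.6907 = 0.1893

0.189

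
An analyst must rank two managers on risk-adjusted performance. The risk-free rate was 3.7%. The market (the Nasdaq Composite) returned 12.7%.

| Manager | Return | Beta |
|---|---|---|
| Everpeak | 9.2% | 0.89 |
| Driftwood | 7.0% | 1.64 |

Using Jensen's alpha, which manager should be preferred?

Everpeak: α = 9.2% − [3.7% + 0.89 × (12.7% − 3.7%)] = -2.510
Driftwood: α = 7.0% − [3.7% + 1.64 × (12.7% − 3.7%)] = -11.460
Highest: Everpeak (-2.510).

Everpeak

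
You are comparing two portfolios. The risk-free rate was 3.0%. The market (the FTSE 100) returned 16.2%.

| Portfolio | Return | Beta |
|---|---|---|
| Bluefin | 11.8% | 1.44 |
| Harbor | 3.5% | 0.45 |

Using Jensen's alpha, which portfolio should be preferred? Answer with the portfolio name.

Harbor

Bluefin: α = 11.8% − [3.0% + 1.44 × (16.2% − 3.0%)] = -10.208
Harbor: α = 3.5% − [3.0% + 0.45 × (16.2% − 3.0%)] = -5.440
Highest: Harbor (-5.440).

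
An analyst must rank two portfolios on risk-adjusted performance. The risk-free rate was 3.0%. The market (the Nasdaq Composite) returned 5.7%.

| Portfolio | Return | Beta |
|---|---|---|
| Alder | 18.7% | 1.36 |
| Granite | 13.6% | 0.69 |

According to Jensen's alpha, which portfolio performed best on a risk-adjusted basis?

Alder

Alder: α = 18.7% − [3.0% + 1.36 × (5.7% − 3.0%)] = 12.028
Granite: α = 13.6% − [3.0% + 0.69 × (5.7% − 3.0%)] = 8.737
Highest: Alder (12.028).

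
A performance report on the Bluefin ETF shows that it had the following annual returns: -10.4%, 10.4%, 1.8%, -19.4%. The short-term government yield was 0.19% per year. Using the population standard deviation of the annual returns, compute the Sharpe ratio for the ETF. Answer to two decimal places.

-0.40

Mean return r̄ = -17.60 / 4 = -4.4000%
Population std dev = √[518.4800 / 4] = 11.3851%
Sharpe = (r̄ − rf) / σ = (-4.4000 − 0.19) / 11.3851 = -4.5900 / 11.3851 = -0.4032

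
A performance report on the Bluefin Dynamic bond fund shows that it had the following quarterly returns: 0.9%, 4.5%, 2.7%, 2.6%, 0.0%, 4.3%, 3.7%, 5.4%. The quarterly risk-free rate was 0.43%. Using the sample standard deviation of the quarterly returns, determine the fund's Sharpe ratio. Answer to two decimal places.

r̄ = (0.9 + 4.5 + 2.7 + 2.6 + 0 + 4.3 + 3.7 + 5.4) / 8 = 24.10 / 8 = 3.0125%
Σ(r − r̄)² = 23.8488; sample σ = √(23.8488/7) = 1.8458%
Sharpe = (r̄ − rf) / σ = (3.0125 − 0.43) / 1.8458 = 2.5825 / 1.8458 = 1.3991

1.40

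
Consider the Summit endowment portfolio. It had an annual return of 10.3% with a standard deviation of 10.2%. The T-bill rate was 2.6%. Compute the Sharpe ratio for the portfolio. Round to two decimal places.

0.75

Sharpe = (Rp − Rf) / σp = (10.3% − 2.6%) / 10.2% = 7.70% / 10.2% = 0.7549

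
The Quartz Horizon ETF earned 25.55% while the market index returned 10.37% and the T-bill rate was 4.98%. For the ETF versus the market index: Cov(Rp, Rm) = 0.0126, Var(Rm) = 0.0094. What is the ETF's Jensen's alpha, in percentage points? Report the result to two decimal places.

β = Cov / Var = 0.0126 / 0.0094 = 1.3404
E[R] = Rf + β(Rm − Rf) = 4.98% + 1.3404 × (10.37% − 4.98%) = 12.2048%
α = Rp − E[R] = 25.55% − 12.2048% = 13.3452

13.35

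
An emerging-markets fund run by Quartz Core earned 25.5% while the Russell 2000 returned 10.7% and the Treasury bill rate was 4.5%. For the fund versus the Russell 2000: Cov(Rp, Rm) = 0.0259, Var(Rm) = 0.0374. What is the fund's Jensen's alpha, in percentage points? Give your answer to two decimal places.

16.71

β = Cov / Var = 0.0259 / 0.0374 = 0.6925
E[R] = Rf + β(Rm − Rf) = 4.5% + 0.6925 × (10.7% − 4.5%) = 8.7935%
α = Rp − E[R] = 25.5% − 8.7935% = 16.7065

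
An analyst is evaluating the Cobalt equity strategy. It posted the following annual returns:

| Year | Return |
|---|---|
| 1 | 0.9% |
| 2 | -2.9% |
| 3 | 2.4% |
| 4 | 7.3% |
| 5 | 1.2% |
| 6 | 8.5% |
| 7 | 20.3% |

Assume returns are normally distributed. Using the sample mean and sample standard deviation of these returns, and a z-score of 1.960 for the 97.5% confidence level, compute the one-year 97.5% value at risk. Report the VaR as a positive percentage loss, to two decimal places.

Mean return r̄ = 37.70 / 7 = 5.3857%
Sample std dev = √[351.0086 / 6] = 7.6486%
VaR = −(r̄ − z·σ) = −(5.3857 − 1.960 × 7.6486) = −(-9.6056) = 9.6056%

9.61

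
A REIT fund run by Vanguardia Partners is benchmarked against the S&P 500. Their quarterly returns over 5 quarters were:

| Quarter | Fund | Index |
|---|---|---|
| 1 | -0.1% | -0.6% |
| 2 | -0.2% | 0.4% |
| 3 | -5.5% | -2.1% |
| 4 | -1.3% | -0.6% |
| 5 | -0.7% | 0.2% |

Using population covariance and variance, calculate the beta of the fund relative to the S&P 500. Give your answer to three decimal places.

r̄p = -1.5600%,  r̄m = -0.5400%
Cov = Σ(rp − r̄p)(rm − r̄m) / 5 = 1.5916
Var(rm) = Σ(rm − r̄m)² / 5 = 0.7744
β = Cov / Var = 1.5916 / 0.7744 = 2.0553

2.055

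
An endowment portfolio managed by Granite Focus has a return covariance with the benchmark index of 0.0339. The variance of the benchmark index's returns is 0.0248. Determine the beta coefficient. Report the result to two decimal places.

1.37

β = Cov(Rp, Rm) / Var(Rm) = 0.0339 / 0.0248 = 1.3669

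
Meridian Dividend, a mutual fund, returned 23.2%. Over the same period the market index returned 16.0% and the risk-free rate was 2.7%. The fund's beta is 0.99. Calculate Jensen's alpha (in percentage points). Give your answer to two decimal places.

CAPM expected return = Rf + β(Rm − Rf) = 2.7% + 0.99 × (16.0% − 2.7%) = 2.7 + 0.99 × 13.30 = 15.8670%
Jensen's α = Rp − E[R] = 23.2% − 15.8670% = 7.3330

7.33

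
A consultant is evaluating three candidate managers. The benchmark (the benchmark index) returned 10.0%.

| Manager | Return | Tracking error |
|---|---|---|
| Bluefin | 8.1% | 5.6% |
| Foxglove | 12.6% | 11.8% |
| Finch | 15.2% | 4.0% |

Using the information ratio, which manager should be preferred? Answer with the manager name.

Finch

Bluefin: IR = (8.1% − 10.0%) / 5.6% = -0.339
Foxglove: IR = (12.6% − 10.0%) / 11.8% = 0.220
Finch: IR = (15.2% − 10.0%) / 4.0% = 1.300
Highest: Finch (1.300).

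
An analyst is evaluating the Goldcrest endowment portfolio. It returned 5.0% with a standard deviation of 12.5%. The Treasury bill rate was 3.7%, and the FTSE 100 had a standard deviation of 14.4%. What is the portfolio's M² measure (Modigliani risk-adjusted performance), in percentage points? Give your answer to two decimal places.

5.20

Sharpe = (Rp − Rf) / σp = (5.0% − 3.7%) / 12.5% = 0.1040
M² = Rf + Sharpe × σm = 3.7% + 0.1040 × 14.4% = 5.1976%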